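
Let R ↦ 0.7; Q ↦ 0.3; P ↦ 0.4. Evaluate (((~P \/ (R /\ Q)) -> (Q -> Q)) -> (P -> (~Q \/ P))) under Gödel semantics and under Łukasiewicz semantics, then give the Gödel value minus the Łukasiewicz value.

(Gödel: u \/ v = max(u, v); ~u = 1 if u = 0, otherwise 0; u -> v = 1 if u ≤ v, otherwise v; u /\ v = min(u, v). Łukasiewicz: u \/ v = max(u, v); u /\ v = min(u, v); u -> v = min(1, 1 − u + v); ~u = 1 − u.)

0.00

Gödel evaluation:
  ~P: Gödel ¬ of 0.4 = 0 (operand ≠ 0)
  (R /\ Q) = min(0.7, 0.3) = 0.3
  (~P \/ (R /\ Q)) = max(0, 0.3) = 0.3
  (Q -> Q): 0.3 ≤ 0.3, so result = 1
  ((~P \/ (R /\ Q)) -> (Q -> Q)): 0.3 ≤ 1, so result = 1
  ~Q: Gödel ¬ of 0.3 = 0 (operand ≠ 0)
  (~Q \/ P) = max(0, 0.4) = 0.4
  (P -> (~Q \/ P)): 0.4 ≤ 0.4, so result = 1
  (((~P \/ (R /\ Q)) -> (Q -> Q)) -> (P -> (~Q \/ P))): 1 ≤ 1, so result = 1
  Gödel value = 1
Łukasiewicz evaluation:
  ~P: Łukasiewicz ¬ gives 1 − 0.4 = 0.6
  (R /\ Q) = min(0.7, 0.3) = 0.3
  (~P \/ (R /\ Q)) = max(0.6, 0.3) = 0.6
  (Q -> Q): min(1, 1 − 0.3 + 0.3) = 1
  ((~P \/ (R /\ Q)) -> (Q -> Q)): min(1, 1 − 0.6 + 1) = 1
  ~Q: Łukasiewicz ¬ gives 1 − 0.3 = 0.7
  (~Q \/ P) = max(0.7, 0.4) = 0.7
  (P -> (~Q \/ P)): min(1, 1 − 0.4 + 0.7) = 1
  (((~P \/ (R /\ Q)) -> (Q -> Q)) -> (P -> (~Q \/ P))): min(1, 1 − 1 + 1) = 1
  Łukasiewicz value = 1
Difference: 1 − 1 = 0.00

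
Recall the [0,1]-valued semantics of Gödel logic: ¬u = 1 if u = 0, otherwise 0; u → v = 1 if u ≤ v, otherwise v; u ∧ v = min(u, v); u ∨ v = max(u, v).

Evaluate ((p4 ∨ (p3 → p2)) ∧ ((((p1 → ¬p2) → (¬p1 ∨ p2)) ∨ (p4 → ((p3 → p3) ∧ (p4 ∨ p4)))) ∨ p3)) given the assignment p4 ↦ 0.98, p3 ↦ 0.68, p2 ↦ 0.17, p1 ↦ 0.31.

(p3 → p2): 0.68 > 0.17, so result = 0.17
(p4 ∨ (p3 → p2)) = max(0.98, 0.17) = 0.98
¬p2: Gödel ¬ of 0.17 = 0 (operand ≠ 0)
(p1 → ¬p2): 0.31 > 0, so result = 0
¬p1: Gödel ¬ of 0.31 = 0 (operand ≠ 0)
(¬p1 ∨ p2) = max(0, 0.17) = 0.17
((p1 → ¬p2) → (¬p1 ∨ p2)): 0 ≤ 0.17, so result = 1
(p3 → p3): 0.68 ≤ 0.68, so result = 1
(p4 ∨ p4) = max(0.98, 0.98) = 0.98
((p3 → p3) ∧ (p4 ∨ p4)) = min(1, 0.98) = 0.98
(p4 → ((p3 → p3) ∧ (p4 ∨ p4))): 0.98 ≤ 0.98, so result = 1
(((p1 → ¬p2) → (¬p1 ∨ p2)) ∨ (p4 → ((p3 → p3) ∧ (p4 ∨ p4)))) = max(1, 1) = 1
((((p1 → ¬p2) → (¬p1 ∨ p2)) ∨ (p4 → ((p3 → p3) ∧ (p4 ∨ p4)))) ∨ p3) = max(1, 0.68) = 1
((p4 ∨ (p3 → p2)) ∧ ((((p1 → ¬p2) → (¬p1 ∨ p2)) ∨ (p4 → ((p3 → p3) ∧ (p4 ∨ p4)))) ∨ p3)) = min(0.98, 1) = 0.98

0.98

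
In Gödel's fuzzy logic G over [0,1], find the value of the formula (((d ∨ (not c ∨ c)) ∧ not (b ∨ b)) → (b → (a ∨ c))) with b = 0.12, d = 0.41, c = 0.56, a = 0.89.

not c: Gödel ¬ of 0.56 = 0 (operand ≠ 0)
(not c ∨ c) = max(0, 0.56) = 0.56
(d ∨ (not c ∨ c)) = max(0.41, 0.56) = 0.56
(b ∨ b) = max(0.12, 0.12) = 0.12
not (b ∨ b): Gödel ¬ of 0.12 = 0 (operand ≠ 0)
((d ∨ (not c ∨ c)) ∧ not (b ∨ b)) = min(0.56, 0) = 0
(a ∨ c) = max(0.89, 0.56) = 0.89
(b → (a ∨ c)): 0.12 ≤ 0.89, so result = 1
(((d ∨ (not c ∨ c)) ∧ not (b ∨ b)) → (b → (a ∨ c))): 0 ≤ 1, so result = 1

1.00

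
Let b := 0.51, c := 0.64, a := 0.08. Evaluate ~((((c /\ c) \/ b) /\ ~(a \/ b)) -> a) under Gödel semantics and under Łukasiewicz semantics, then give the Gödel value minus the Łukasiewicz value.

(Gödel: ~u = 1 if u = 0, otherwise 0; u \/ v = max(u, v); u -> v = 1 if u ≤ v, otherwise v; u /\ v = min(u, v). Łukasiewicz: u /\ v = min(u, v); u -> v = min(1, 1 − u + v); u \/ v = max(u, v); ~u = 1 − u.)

Gödel evaluation:
  (c /\ c) = min(0.64, 0.64) = 0.64
  ((c /\ c) \/ b) = max(0.64, 0.51) = 0.64
  (a \/ b) = max(0.08, 0.51) = 0.51
  ~(a \/ b): Gödel ¬ of 0.51 = 0 (operand ≠ 0)
  (((c /\ c) \/ b) /\ ~(a \/ b)) = min(0.64, 0) = 0
  ((((c /\ c) \/ b) /\ ~(a \/ b)) -> a): 0 ≤ 0.08, so result = 1
  ~((((c /\ c) \/ b) /\ ~(a \/ b)) -> a): Gödel ¬ of 1 = 0 (operand ≠ 0)
  Gödel value = 0
Łukasiewicz evaluation:
  (c /\ c) = min(0.64, 0.64) = 0.64
  ((c /\ c) \/ b) = max(0.64, 0.51) = 0.64
  (a \/ b) = max(0.08, 0.51) = 0.51
  ~(a \/ b): Łukasiewicz ¬ gives 1 − 0.51 = 0.49
  (((c /\ c) \/ b) /\ ~(a \/ b)) = min(0.64, 0.49) = 0.49
  ((((c /\ c) \/ b) /\ ~(a \/ b)) -> a): min(1, 1 − 0.49 + 0.08) = 0.59
  ~((((c /\ c) \/ b) /\ ~(a \/ b)) -> a): Łukasiewicz ¬ gives 1 − 0.59 = 0.41
  Łukasiewicz value = 0.41
Difference: 0 − 0.41 = -0.41

-0.41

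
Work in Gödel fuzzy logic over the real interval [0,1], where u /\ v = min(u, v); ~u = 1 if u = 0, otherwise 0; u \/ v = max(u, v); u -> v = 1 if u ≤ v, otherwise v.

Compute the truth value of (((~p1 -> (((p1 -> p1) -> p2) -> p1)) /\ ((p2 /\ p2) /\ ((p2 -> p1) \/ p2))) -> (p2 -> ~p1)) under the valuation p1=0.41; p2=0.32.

0.00

~p1: Gödel ¬ of 0.41 = 0 (operand ≠ 0)
(p1 -> p1): 0.41 ≤ 0.41, so result = 1
((p1 -> p1) -> p2): 1 > 0.32, so result = 0.32
(((p1 -> p1) -> p2) -> p1): 0.32 ≤ 0.41, so result = 1
(~p1 -> (((p1 -> p1) -> p2) -> p1)): 0 ≤ 1, so result = 1
(p2 /\ p2) = min(0.32, 0.32) = 0.32
(p2 -> p1): 0.32 ≤ 0.41, so result = 1
((p2 -> p1) \/ p2) = max(1, 0.32) = 1
((p2 /\ p2) /\ ((p2 -> p1) \/ p2)) = min(0.32, 1) = 0.32
((~p1 -> (((p1 -> p1) -> p2) -> p1)) /\ ((p2 /\ p2) /\ ((p2 -> p1) \/ p2))) = min(1, 0.32) = 0.32
~p1: Gödel ¬ of 0.41 = 0 (operand ≠ 0)
(p2 -> ~p1): 0.32 > 0, so result = 0
(((~p1 -> (((p1 -> p1) -> p2) -> p1)) /\ ((p2 /\ p2) /\ ((p2 -> p1) \/ p2))) -> (p2 -> ~p1)): 0.32 > 0, so result = 0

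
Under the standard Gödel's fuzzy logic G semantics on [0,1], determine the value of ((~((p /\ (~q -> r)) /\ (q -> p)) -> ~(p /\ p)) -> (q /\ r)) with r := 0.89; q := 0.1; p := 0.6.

0.10

~q: Gödel ¬ of 0.1 = 0 (operand ≠ 0)
(~q -> r): 0 ≤ 0.89, so result = 1
(p /\ (~q -> r)) = min(0.6, 1) = 0.6
(q -> p): 0.1 ≤ 0.6, so result = 1
((p /\ (~q -> r)) /\ (q -> p)) = min(0.6, 1) = 0.6
~((p /\ (~q -> r)) /\ (q -> p)): Gödel ¬ of 0.6 = 0 (operand ≠ 0)
(p /\ p) = min(0.6, 0.6) = 0.6
~(p /\ p): Gödel ¬ of 0.6 = 0 (operand ≠ 0)
(~((p /\ (~q -> r)) /\ (q -> p)) -> ~(p /\ p)): 0 ≤ 0, so result = 1
(q /\ r) = min(0.1, 0.89) = 0.1
((~((p /\ (~q -> r)) /\ (q -> p)) -> ~(p /\ p)) -> (q /\ r)): 1 > 0.1, so result = 0.1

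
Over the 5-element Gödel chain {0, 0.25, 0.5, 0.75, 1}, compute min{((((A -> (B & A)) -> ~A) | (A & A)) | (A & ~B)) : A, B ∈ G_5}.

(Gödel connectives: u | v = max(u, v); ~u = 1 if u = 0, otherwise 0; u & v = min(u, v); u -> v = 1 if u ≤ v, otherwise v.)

0.25

The minimum is attained at A = 0.25, B = 0.25:
  (B & A) = min(0.25, 0.25) = 0.25
  (A -> (B & A)): 0.25 ≤ 0.25, so result = 1
  ~A: Gödel ¬ of 0.25 = 0 (operand ≠ 0)
  ((A -> (B & A)) -> ~A): 1 > 0, so result = 0
  (A & A) = min(0.25, 0.25) = 0.25
  (((A -> (B & A)) -> ~A) | (A & A)) = max(0, 0.25) = 0.25
  ~B: Gödel ¬ of 0.25 = 0 (operand ≠ 0)
  (A & ~B) = min(0.25, 0) = 0
  ((((A -> (B & A)) -> ~A) | (A & A)) | (A & ~B)) = max(0.25, 0) = 0.25
Checking all 25 assignments confirms none give a value below 0.25.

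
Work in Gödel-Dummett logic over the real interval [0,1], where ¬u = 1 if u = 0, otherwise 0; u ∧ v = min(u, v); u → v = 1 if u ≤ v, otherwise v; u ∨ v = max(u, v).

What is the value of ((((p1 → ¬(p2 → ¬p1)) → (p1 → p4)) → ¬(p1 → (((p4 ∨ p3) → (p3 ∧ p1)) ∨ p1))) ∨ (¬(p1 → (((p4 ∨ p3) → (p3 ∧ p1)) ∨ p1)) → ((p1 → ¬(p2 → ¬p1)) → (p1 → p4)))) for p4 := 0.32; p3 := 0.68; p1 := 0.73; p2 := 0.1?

1.00

¬p1: Gödel ¬ of 0.73 = 0 (operand ≠ 0)
(p2 → ¬p1): 0.1 > 0, so result = 0
¬(p2 → ¬p1): Gödel ¬ of 0 = 1 (operand is 0)
(p1 → ¬(p2 → ¬p1)): 0.73 ≤ 1, so result = 1
(p1 → p4): 0.73 > 0.32, so result = 0.32
((p1 → ¬(p2 → ¬p1)) → (p1 → p4)): 1 > 0.32, so result = 0.32
(p4 ∨ p3) = max(0.32, 0.68) = 0.68
(p3 ∧ p1) = min(0.68, 0.73) = 0.68
((p4 ∨ p3) → (p3 ∧ p1)): 0.68 ≤ 0.68, so result = 1
(((p4 ∨ p3) → (p3 ∧ p1)) ∨ p1) = max(1, 0.73) = 1
(p1 → (((p4 ∨ p3) → (p3 ∧ p1)) ∨ p1)): 0.73 ≤ 1, so result = 1
¬(p1 → (((p4 ∨ p3) → (p3 ∧ p1)) ∨ p1)): Gödel ¬ of 1 = 0 (operand ≠ 0)
(((p1 → ¬(p2 → ¬p1)) → (p1 → p4)) → ¬(p1 → (((p4 ∨ p3) → (p3 ∧ p1)) ∨ p1))): 0.32 > 0, so result = 0
(p4 ∨ p3) = max(0.32, 0.68) = 0.68
(p3 ∧ p1) = min(0.68, 0.73) = 0.68
((p4 ∨ p3) → (p3 ∧ p1)): 0.68 ≤ 0.68, so result = 1
(((p4 ∨ p3) → (p3 ∧ p1)) ∨ p1) = max(1, 0.73) = 1
(p1 → (((p4 ∨ p3) → (p3 ∧ p1)) ∨ p1)): 0.73 ≤ 1, so result = 1
¬(p1 → (((p4 ∨ p3) → (p3 ∧ p1)) ∨ p1)): Gödel ¬ of 1 = 0 (operand ≠ 0)
¬p1: Gödel ¬ of 0.73 = 0 (operand ≠ 0)
(p2 → ¬p1): 0.1 > 0, so result = 0
¬(p2 → ¬p1): Gödel ¬ of 0 = 1 (operand is 0)
(p1 → ¬(p2 → ¬p1)): 0.73 ≤ 1, so result = 1
(p1 → p4): 0.73 > 0.32, so result = 0.32
((p1 → ¬(p2 → ¬p1)) → (p1 → p4)): 1 > 0.32, so result = 0.32
(¬(p1 → (((p4 ∨ p3) → (p3 ∧ p1)) ∨ p1)) → ((p1 → ¬(p2 → ¬p1)) → (p1 → p4))): 0 ≤ 0.32, so result = 1
((((p1 → ¬(p2 → ¬p1)) → (p1 → p4)) → ¬(p1 → (((p4 ∨ p3) → (p3 ∧ p1)) ∨ p1))) ∨ (¬(p1 → (((p4 ∨ p3) → (p3 ∧ p1)) ∨ p1)) → ((p1 → ¬(p2 → ¬p1)) → (p1 → p4)))) = max(0, 1) = 1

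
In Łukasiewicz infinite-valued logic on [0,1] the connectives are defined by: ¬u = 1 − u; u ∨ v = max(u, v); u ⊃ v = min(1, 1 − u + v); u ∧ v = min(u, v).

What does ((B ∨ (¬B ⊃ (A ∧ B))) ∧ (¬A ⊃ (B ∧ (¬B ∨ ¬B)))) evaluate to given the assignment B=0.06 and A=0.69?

¬B: Łukasiewicz ¬ gives 1 − 0.06 = 0.94
(A ∧ B) = min(0.69, 0.06) = 0.06
(¬B ⊃ (A ∧ B)): min(1, 1 − 0.94 + 0.06) = 0.12
(B ∨ (¬B ⊃ (A ∧ B))) = max(0.06, 0.12) = 0.12
¬A: Łukasiewicz ¬ gives 1 − 0.69 = 0.31
¬B: Łukasiewicz ¬ gives 1 − 0.06 = 0.94
¬B: Łukasiewicz ¬ gives 1 − 0.06 = 0.94
(¬B ∨ ¬B) = max(0.94, 0.94) = 0.94
(B ∧ (¬B ∨ ¬B)) = min(0.06, 0.94) = 0.06
(¬A ⊃ (B ∧ (¬B ∨ ¬B))): min(1, 1 − 0.31 + 0.06) = 0.75
((B ∨ (¬B ⊃ (A ∧ B))) ∧ (¬A ⊃ (B ∧ (¬B ∨ ¬B)))) = min(0.12, 0.75) = 0.12

0.12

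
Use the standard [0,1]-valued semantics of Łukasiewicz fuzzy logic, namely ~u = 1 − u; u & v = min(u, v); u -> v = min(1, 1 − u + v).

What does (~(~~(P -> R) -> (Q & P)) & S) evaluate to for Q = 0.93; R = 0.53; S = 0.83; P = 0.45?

0.55

(P -> R): min(1, 1 − 0.45 + 0.53) = 1
~(P -> R): Łukasiewicz ¬ gives 1 − 1 = 0
~~(P -> R): Łukasiewicz ¬ gives 1 − 0 = 1
(Q & P) = min(0.93, 0.45) = 0.45
(~~(P -> R) -> (Q & P)): min(1, 1 − 1 + 0.45) = 0.45
~(~~(P -> R) -> (Q & P)): Łukasiewicz ¬ gives 1 − 0.45 = 0.55
(~(~~(P -> R) -> (Q & P)) & S) = min(0.55, 0.83) = 0.55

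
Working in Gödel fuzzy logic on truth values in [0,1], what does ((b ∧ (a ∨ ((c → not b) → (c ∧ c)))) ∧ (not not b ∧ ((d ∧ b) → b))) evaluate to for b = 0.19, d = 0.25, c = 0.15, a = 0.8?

0.19

not b: Gödel ¬ of 0.19 = 0 (operand ≠ 0)
(c → not b): 0.15 > 0, so result = 0
(c ∧ c) = min(0.15, 0.15) = 0.15
((c → not b) → (c ∧ c)): 0 ≤ 0.15, so result = 1
(a ∨ ((c → not b) → (c ∧ c))) = max(0.8, 1) = 1
(b ∧ (a ∨ ((c → not b) → (c ∧ c)))) = min(0.19, 1) = 0.19
not b: Gödel ¬ of 0.19 = 0 (operand ≠ 0)
not not b: Gödel ¬ of 0 = 1 (operand is 0)
(d ∧ b) = min(0.25, 0.19) = 0.19
((d ∧ b) → b): 0.19 ≤ 0.19, so result = 1
(not not b ∧ ((d ∧ b) → b)) = min(1, 1) = 1
((b ∧ (a ∨ ((c → not b) → (c ∧ c)))) ∧ (not not b ∧ ((d ∧ b) → b))) = min(0.19, 1) = 0.19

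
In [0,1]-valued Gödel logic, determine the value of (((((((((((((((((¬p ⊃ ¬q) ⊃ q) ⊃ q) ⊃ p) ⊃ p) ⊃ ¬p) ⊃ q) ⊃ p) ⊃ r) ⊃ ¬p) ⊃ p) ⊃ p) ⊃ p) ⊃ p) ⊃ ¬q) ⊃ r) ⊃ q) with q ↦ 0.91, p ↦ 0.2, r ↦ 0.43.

0.91

¬p: Gödel ¬ of 0.2 = 0 (operand ≠ 0)
¬q: Gödel ¬ of 0.91 = 0 (operand ≠ 0)
(¬p ⊃ ¬q): 0 ≤ 0, so result = 1
((¬p ⊃ ¬q) ⊃ q): 1 > 0.91, so result = 0.91
(((¬p ⊃ ¬q) ⊃ q) ⊃ q): 0.91 ≤ 0.91, so result = 1
((((¬p ⊃ ¬q) ⊃ q) ⊃ q) ⊃ p): 1 > 0.2, so result = 0.2
(((((¬p ⊃ ¬q) ⊃ q) ⊃ q) ⊃ p) ⊃ p): 0.2 ≤ 0.2, so result = 1
¬p: Gödel ¬ of 0.2 = 0 (operand ≠ 0)
((((((¬p ⊃ ¬q) ⊃ q) ⊃ q) ⊃ p) ⊃ p) ⊃ ¬p): 1 > 0, so result = 0
(((((((¬p ⊃ ¬q) ⊃ q) ⊃ q) ⊃ p) ⊃ p) ⊃ ¬p) ⊃ q): 0 ≤ 0.91, so result = 1
((((((((¬p ⊃ ¬q) ⊃ q) ⊃ q) ⊃ p) ⊃ p) ⊃ ¬p) ⊃ q) ⊃ p): 1 > 0.2, so result = 0.2
(((((((((¬p ⊃ ¬q) ⊃ q) ⊃ q) ⊃ p) ⊃ p) ⊃ ¬p) ⊃ q) ⊃ p) ⊃ r): 0.2 ≤ 0.43, so result = 1
¬p: Gödel ¬ of 0.2 = 0 (operand ≠ 0)
((((((((((¬p ⊃ ¬q) ⊃ q) ⊃ q) ⊃ p) ⊃ p) ⊃ ¬p) ⊃ q) ⊃ p) ⊃ r) ⊃ ¬p): 1 > 0, so result = 0
(((((((((((¬p ⊃ ¬q) ⊃ q) ⊃ q) ⊃ p) ⊃ p) ⊃ ¬p) ⊃ q) ⊃ p) ⊃ r) ⊃ ¬p) ⊃ p): 0 ≤ 0.2, so result = 1
((((((((((((¬p ⊃ ¬q) ⊃ q) ⊃ q) ⊃ p) ⊃ p) ⊃ ¬p) ⊃ q) ⊃ p) ⊃ r) ⊃ ¬p) ⊃ p) ⊃ p): 1 > 0.2, so result = 0.2
(((((((((((((¬p ⊃ ¬q) ⊃ q) ⊃ q) ⊃ p) ⊃ p) ⊃ ¬p) ⊃ q) ⊃ p) ⊃ r) ⊃ ¬p) ⊃ p) ⊃ p) ⊃ p): 0.2 ≤ 0.2, so result = 1
((((((((((((((¬p ⊃ ¬q) ⊃ q) ⊃ q) ⊃ p) ⊃ p) ⊃ ¬p) ⊃ q) ⊃ p) ⊃ r) ⊃ ¬p) ⊃ p) ⊃ p) ⊃ p) ⊃ p): 1 > 0.2, so result = 0.2
¬q: Gödel ¬ of 0.91 = 0 (operand ≠ 0)
(((((((((((((((¬p ⊃ ¬q) ⊃ q) ⊃ q) ⊃ p) ⊃ p) ⊃ ¬p) ⊃ q) ⊃ p) ⊃ r) ⊃ ¬p) ⊃ p) ⊃ p) ⊃ p) ⊃ p) ⊃ ¬q): 0.2 > 0, so result = 0
((((((((((((((((¬p ⊃ ¬q) ⊃ q) ⊃ q) ⊃ p) ⊃ p) ⊃ ¬p) ⊃ q) ⊃ p) ⊃ r) ⊃ ¬p) ⊃ p) ⊃ p) ⊃ p) ⊃ p) ⊃ ¬q) ⊃ r): 0 ≤ 0.43, so result = 1
(((((((((((((((((¬p ⊃ ¬q) ⊃ q) ⊃ q) ⊃ p) ⊃ p) ⊃ ¬p) ⊃ q) ⊃ p) ⊃ r) ⊃ ¬p) ⊃ p) ⊃ p) ⊃ p) ⊃ p) ⊃ ¬q) ⊃ r) ⊃ q): 1 > 0.91, so result = 0.91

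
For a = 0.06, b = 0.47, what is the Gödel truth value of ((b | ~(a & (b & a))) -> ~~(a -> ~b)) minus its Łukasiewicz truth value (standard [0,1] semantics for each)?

Gödel evaluation:
  (b & a) = min(0.47, 0.06) = 0.06
  (a & (b & a)) = min(0.06, 0.06) = 0.06
  ~(a & (b & a)): Gödel ¬ of 0.06 = 0 (operand ≠ 0)
  (b | ~(a & (b & a))) = max(0.47, 0) = 0.47
  ~b: Gödel ¬ of 0.47 = 0 (operand ≠ 0)
  (a -> ~b): 0.06 > 0, so result = 0
  ~(a -> ~b): Gödel ¬ of 0 = 1 (operand is 0)
  ~~(a -> ~b): Gödel ¬ of 1 = 0 (operand ≠ 0)
  ((b | ~(a & (b & a))) -> ~~(a -> ~b)): 0.47 > 0, so result = 0
  Gödel value = 0
Łukasiewicz evaluation:
  (b & a) = min(0.47, 0.06) = 0.06
  (a & (b & a)) = min(0.06, 0.06) = 0.06
  ~(a & (b & a)): Łukasiewicz ¬ gives 1 − 0.06 = 0.94
  (b | ~(a & (b & a))) = max(0.47, 0.94) = 0.94
  ~b: Łukasiewicz ¬ gives 1 − 0.47 = 0.53
  (a -> ~b): min(1, 1 − 0.06 + 0.53) = 1
  ~(a -> ~b): Łukasiewicz ¬ gives 1 − 1 = 0
  ~~(a -> ~b): Łukasiewicz ¬ gives 1 − 0 = 1
  ((b | ~(a & (b & a))) -> ~~(a -> ~b)): min(1, 1 − 0.94 + 1) = 1
  Łukasiewicz value = 1
Difference: 0 − 1 = -1.00

-1.00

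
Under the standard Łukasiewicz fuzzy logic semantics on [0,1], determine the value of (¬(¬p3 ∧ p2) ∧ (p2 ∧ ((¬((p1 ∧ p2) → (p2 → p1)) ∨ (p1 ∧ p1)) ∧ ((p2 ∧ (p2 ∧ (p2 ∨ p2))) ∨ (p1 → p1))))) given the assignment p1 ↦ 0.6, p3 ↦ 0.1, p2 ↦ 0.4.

0.40

¬p3: Łukasiewicz ¬ gives 1 − 0.1 = 0.9
(¬p3 ∧ p2) = min(0.9, 0.4) = 0.4
¬(¬p3 ∧ p2): Łukasiewicz ¬ gives 1 − 0.4 = 0.6
(p1 ∧ p2) = min(0.6, 0.4) = 0.4
(p2 → p1): min(1, 1 − 0.4 + 0.6) = 1
((p1 ∧ p2) → (p2 → p1)): min(1, 1 − 0.4 + 1) = 1
¬((p1 ∧ p2) → (p2 → p1)): Łukasiewicz ¬ gives 1 − 1 = 0
(p1 ∧ p1) = min(0.6, 0.6) = 0.6
(¬((p1 ∧ p2) → (p2 → p1)) ∨ (p1 ∧ p1)) = max(0, 0.6) = 0.6
(p2 ∨ p2) = max(0.4, 0.4) = 0.4
(p2 ∧ (p2 ∨ p2)) = min(0.4, 0.4) = 0.4
(p2 ∧ (p2 ∧ (p2 ∨ p2))) = min(0.4, 0.4) = 0.4
(p1 → p1): min(1, 1 − 0.6 + 0.6) = 1
((p2 ∧ (p2 ∧ (p2 ∨ p2))) ∨ (p1 → p1)) = max(0.4, 1) = 1
((¬((p1 ∧ p2) → (p2 → p1)) ∨ (p1 ∧ p1)) ∧ ((p2 ∧ (p2 ∧ (p2 ∨ p2))) ∨ (p1 → p1))) = min(0.6, 1) = 0.6
(p2 ∧ ((¬((p1 ∧ p2) → (p2 → p1)) ∨ (p1 ∧ p1)) ∧ ((p2 ∧ (p2 ∧ (p2 ∨ p2))) ∨ (p1 → p1)))) = min(0.4, 0.6) = 0.4
(¬(¬p3 ∧ p2) ∧ (p2 ∧ ((¬((p1 ∧ p2) → (p2 → p1)) ∨ (p1 ∧ p1)) ∧ ((p2 ∧ (p2 ∧ (p2 ∨ p2))) ∨ (p1 → p1))))) = min(0.6, 0.4) = 0.4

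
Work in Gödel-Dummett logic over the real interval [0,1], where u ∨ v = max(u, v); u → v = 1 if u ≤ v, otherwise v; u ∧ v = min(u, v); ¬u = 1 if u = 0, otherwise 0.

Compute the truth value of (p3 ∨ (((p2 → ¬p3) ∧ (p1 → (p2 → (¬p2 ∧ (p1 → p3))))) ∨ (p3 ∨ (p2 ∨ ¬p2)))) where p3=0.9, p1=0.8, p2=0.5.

¬p3: Gödel ¬ of 0.9 = 0 (operand ≠ 0)
(p2 → ¬p3): 0.5 > 0, so result = 0
¬p2: Gödel ¬ of 0.5 = 0 (operand ≠ 0)
(p1 → p3): 0.8 ≤ 0.9, so result = 1
(¬p2 ∧ (p1 → p3)) = min(0, 1) = 0
(p2 → (¬p2 ∧ (p1 → p3))): 0.5 > 0, so result = 0
(p1 → (p2 → (¬p2 ∧ (p1 → p3)))): 0.8 > 0, so result = 0
((p2 → ¬p3) ∧ (p1 → (p2 → (¬p2 ∧ (p1 → p3))))) = min(0, 0) = 0
¬p2: Gödel ¬ of 0.5 = 0 (operand ≠ 0)
(p2 ∨ ¬p2) = max(0.5, 0) = 0.5
(p3 ∨ (p2 ∨ ¬p2)) = max(0.9, 0.5) = 0.9
(((p2 → ¬p3) ∧ (p1 → (p2 → (¬p2 ∧ (p1 → p3))))) ∨ (p3 ∨ (p2 ∨ ¬p2))) = max(0, 0.9) = 0.9
(p3 ∨ (((p2 → ¬p3) ∧ (p1 → (p2 → (¬p2 ∧ (p1 → p3))))) ∨ (p3 ∨ (p2 ∨ ¬p2)))) = max(0.9, 0.9) = 0.9

0.90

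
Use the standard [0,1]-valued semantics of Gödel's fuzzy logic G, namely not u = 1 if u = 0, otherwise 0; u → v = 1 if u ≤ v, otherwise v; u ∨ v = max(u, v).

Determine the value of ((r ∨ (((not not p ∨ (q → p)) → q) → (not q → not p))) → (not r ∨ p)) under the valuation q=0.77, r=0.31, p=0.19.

not p: Gödel ¬ of 0.19 = 0 (operand ≠ 0)
not not p: Gödel ¬ of 0 = 1 (operand is 0)
(q → p): 0.77 > 0.19, so result = 0.19
(not not p ∨ (q → p)) = max(1, 0.19) = 1
((not not p ∨ (q → p)) → q): 1 > 0.77, so result = 0.77
not q: Gödel ¬ of 0.77 = 0 (operand ≠ 0)
not p: Gödel ¬ of 0.19 = 0 (operand ≠ 0)
(not q → not p): 0 ≤ 0, so result = 1
(((not not p ∨ (q → p)) → q) → (not q → not p)): 0.77 ≤ 1, so result = 1
(r ∨ (((not not p ∨ (q → p)) → q) → (not q → not p))) = max(0.31, 1) = 1
not r: Gödel ¬ of 0.31 = 0 (operand ≠ 0)
(not r ∨ p) = max(0, 0.19) = 0.19
((r ∨ (((not not p ∨ (q → p)) → q) → (not q → not p))) → (not r ∨ p)): 1 > 0.19, so result = 0.19

0.19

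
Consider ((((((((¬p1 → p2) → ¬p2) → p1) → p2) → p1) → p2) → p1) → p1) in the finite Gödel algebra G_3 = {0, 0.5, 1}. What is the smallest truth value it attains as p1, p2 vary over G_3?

The minimum is attained at p1 = 0.5, p2 = 0:
  ¬p1: Gödel ¬ of 0.5 = 0 (operand ≠ 0)
  (¬p1 → p2): 0 ≤ 0, so result = 1
  ¬p2: Gödel ¬ of 0 = 1 (operand is 0)
  ((¬p1 → p2) → ¬p2): 1 ≤ 1, so result = 1
  (((¬p1 → p2) → ¬p2) → p1): 1 > 0.5, so result = 0.5
  ((((¬p1 → p2) → ¬p2) → p1) → p2): 0.5 > 0, so result = 0
  (((((¬p1 → p2) → ¬p2) → p1) → p2) → p1): 0 ≤ 0.5, so result = 1
  ((((((¬p1 → p2) → ¬p2) → p1) → p2) → p1) → p2): 1 > 0, so result = 0
  (((((((¬p1 → p2) → ¬p2) → p1) → p2) → p1) → p2) → p1): 0 ≤ 0.5, so result = 1
  ((((((((¬p1 → p2) → ¬p2) → p1) → p2) → p1) → p2) → p1) → p1): 1 > 0.5, so result = 0.5
Checking all 9 assignments confirms none give a value below 0.50.

0.50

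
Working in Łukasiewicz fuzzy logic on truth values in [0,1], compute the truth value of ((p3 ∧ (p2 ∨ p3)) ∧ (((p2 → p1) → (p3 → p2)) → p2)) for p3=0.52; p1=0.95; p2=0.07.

(p2 ∨ p3) = max(0.07, 0.52) = 0.52
(p3 ∧ (p2 ∨ p3)) = min(0.52, 0.52) = 0.52
(p2 → p1): min(1, 1 − 0.07 + 0.95) = 1
(p3 → p2): min(1, 1 − 0.52 + 0.07) = 0.55
((p2 → p1) → (p3 → p2)): min(1, 1 − 1 + 0.55) = 0.55
(((p2 → p1) → (p3 → p2)) → p2): min(1, 1 − 0.55 + 0.07) = 0.52
((p3 ∧ (p2 ∨ p3)) ∧ (((p2 → p1) → (p3 → p2)) → p2)) = min(0.52, 0.52) = 0.52

0.52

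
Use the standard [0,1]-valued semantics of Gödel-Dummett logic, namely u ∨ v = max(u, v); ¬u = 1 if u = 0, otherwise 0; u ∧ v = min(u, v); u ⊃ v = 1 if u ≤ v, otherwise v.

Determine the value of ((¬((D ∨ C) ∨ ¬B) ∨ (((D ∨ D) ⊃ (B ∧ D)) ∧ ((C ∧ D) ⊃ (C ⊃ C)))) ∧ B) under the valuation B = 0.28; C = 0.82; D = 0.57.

(D ∨ C) = max(0.57, 0.82) = 0.82
¬B: Gödel ¬ of 0.28 = 0 (operand ≠ 0)
((D ∨ C) ∨ ¬B) = max(0.82, 0) = 0.82
¬((D ∨ C) ∨ ¬B): Gödel ¬ of 0.82 = 0 (operand ≠ 0)
(D ∨ D) = max(0.57, 0.57) = 0.57
(B ∧ D) = min(0.28, 0.57) = 0.28
((D ∨ D) ⊃ (B ∧ D)): 0.57 > 0.28, so result = 0.28
(C ∧ D) = min(0.82, 0.57) = 0.57
(C ⊃ C): 0.82 ≤ 0.82, so result = 1
((C ∧ D) ⊃ (C ⊃ C)): 0.57 ≤ 1, so result = 1
(((D ∨ D) ⊃ (B ∧ D)) ∧ ((C ∧ D) ⊃ (C ⊃ C))) = min(0.28, 1) = 0.28
(¬((D ∨ C) ∨ ¬B) ∨ (((D ∨ D) ⊃ (B ∧ D)) ∧ ((C ∧ D) ⊃ (C ⊃ C)))) = max(0, 0.28) = 0.28
((¬((D ∨ C) ∨ ¬B) ∨ (((D ∨ D) ⊃ (B ∧ D)) ∧ ((C ∧ D) ⊃ (C ⊃ C)))) ∧ B) = min(0.28, 0.28) = 0.28

0.28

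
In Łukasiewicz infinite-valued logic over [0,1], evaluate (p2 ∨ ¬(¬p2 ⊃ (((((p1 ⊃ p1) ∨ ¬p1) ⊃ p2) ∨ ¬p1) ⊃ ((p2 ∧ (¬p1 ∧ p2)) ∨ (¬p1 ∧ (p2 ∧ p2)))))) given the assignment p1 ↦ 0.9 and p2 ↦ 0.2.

¬p2: Łukasiewicz ¬ gives 1 − 0.2 = 0.8
(p1 ⊃ p1): min(1, 1 − 0.9 + 0.9) = 1
¬p1: Łukasiewicz ¬ gives 1 − 0.9 = 0.1
((p1 ⊃ p1) ∨ ¬p1) = max(1, 0.1) = 1
(((p1 ⊃ p1) ∨ ¬p1) ⊃ p2): min(1, 1 − 1 + 0.2) = 0.2
¬p1: Łukasiewicz ¬ gives 1 − 0.9 = 0.1
((((p1 ⊃ p1) ∨ ¬p1) ⊃ p2) ∨ ¬p1) = max(0.2, 0.1) = 0.2
¬p1: Łukasiewicz ¬ gives 1 − 0.9 = 0.1
(¬p1 ∧ p2) = min(0.1, 0.2) = 0.1
(p2 ∧ (¬p1 ∧ p2)) = min(0.2, 0.1) = 0.1
¬p1: Łukasiewicz ¬ gives 1 − 0.9 = 0.1
(p2 ∧ p2) = min(0.2, 0.2) = 0.2
(¬p1 ∧ (p2 ∧ p2)) = min(0.1, 0.2) = 0.1
((p2 ∧ (¬p1 ∧ p2)) ∨ (¬p1 ∧ (p2 ∧ p2))) = max(0.1, 0.1) = 0.1
(((((p1 ⊃ p1) ∨ ¬p1) ⊃ p2) ∨ ¬p1) ⊃ ((p2 ∧ (¬p1 ∧ p2)) ∨ (¬p1 ∧ (p2 ∧ p2)))): min(1, 1 − 0.2 + 0.1) = 0.9
(¬p2 ⊃ (((((p1 ⊃ p1) ∨ ¬p1) ⊃ p2) ∨ ¬p1) ⊃ ((p2 ∧ (¬p1 ∧ p2)) ∨ (¬p1 ∧ (p2 ∧ p2))))): min(1, 1 − 0.8 + 0.9) = 1
¬(¬p2 ⊃ (((((p1 ⊃ p1) ∨ ¬p1) ⊃ p2) ∨ ¬p1) ⊃ ((p2 ∧ (¬p1 ∧ p2)) ∨ (¬p1 ∧ (p2 ∧ p2))))): Łukasiewicz ¬ gives 1 − 1 = 0
(p2 ∨ ¬(¬p2 ⊃ (((((p1 ⊃ p1) ∨ ¬p1) ⊃ p2) ∨ ¬p1) ⊃ ((p2 ∧ (¬p1 ∧ p2)) ∨ (¬p1 ∧ (p2 ∧ p2)))))) = max(0.2, 0) = 0.2

0.20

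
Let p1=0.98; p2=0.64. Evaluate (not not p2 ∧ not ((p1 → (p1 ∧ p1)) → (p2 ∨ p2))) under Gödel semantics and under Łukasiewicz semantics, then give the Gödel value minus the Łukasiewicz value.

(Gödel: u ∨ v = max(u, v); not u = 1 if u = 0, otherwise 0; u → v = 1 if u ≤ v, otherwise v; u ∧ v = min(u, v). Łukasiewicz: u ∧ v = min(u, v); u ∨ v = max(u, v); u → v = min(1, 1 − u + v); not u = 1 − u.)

-0.36

Gödel evaluation:
  not p2: Gödel ¬ of 0.64 = 0 (operand ≠ 0)
  not not p2: Gödel ¬ of 0 = 1 (operand is 0)
  (p1 ∧ p1) = min(0.98, 0.98) = 0.98
  (p1 → (p1 ∧ p1)): 0.98 ≤ 0.98, so result = 1
  (p2 ∨ p2) = max(0.64, 0.64) = 0.64
  ((p1 → (p1 ∧ p1)) → (p2 ∨ p2)): 1 > 0.64, so result = 0.64
  not ((p1 → (p1 ∧ p1)) → (p2 ∨ p2)): Gödel ¬ of 0.64 = 0 (operand ≠ 0)
  (not not p2 ∧ not ((p1 → (p1 ∧ p1)) → (p2 ∨ p2))) = min(1, 0) = 0
  Gödel value = 0
Łukasiewicz evaluation:
  not p2: Łukasiewicz ¬ gives 1 − 0.64 = 0.36
  not not p2: Łukasiewicz ¬ gives 1 − 0.36 = 0.64
  (p1 ∧ p1) = min(0.98, 0.98) = 0.98
  (p1 → (p1 ∧ p1)): min(1, 1 − 0.98 + 0.98) = 1
  (p2 ∨ p2) = max(0.64, 0.64) = 0.64
  ((p1 → (p1 ∧ p1)) → (p2 ∨ p2)): min(1, 1 − 1 + 0.64) = 0.64
  not ((p1 → (p1 ∧ p1)) → (p2 ∨ p2)): Łukasiewicz ¬ gives 1 − 0.64 = 0.36
  (not not p2 ∧ not ((p1 → (p1 ∧ p1)) → (p2 ∨ p2))) = min(0.64, 0.36) = 0.36
  Łukasiewicz value = 0.36
Difference: 0 − 0.36 = -0.36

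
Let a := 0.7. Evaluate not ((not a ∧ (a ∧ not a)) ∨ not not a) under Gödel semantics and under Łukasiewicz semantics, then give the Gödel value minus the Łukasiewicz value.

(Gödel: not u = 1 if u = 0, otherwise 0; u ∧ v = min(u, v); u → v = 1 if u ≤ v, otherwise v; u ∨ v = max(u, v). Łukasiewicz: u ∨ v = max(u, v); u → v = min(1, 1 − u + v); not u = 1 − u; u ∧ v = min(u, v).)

Gödel evaluation:
  not a: Gödel ¬ of 0.7 = 0 (operand ≠ 0)
  not a: Gödel ¬ of 0.7 = 0 (operand ≠ 0)
  (a ∧ not a) = min(0.7, 0) = 0
  (not a ∧ (a ∧ not a)) = min(0, 0) = 0
  not a: Gödel ¬ of 0.7 = 0 (operand ≠ 0)
  not not a: Gödel ¬ of 0 = 1 (operand is 0)
  ((not a ∧ (a ∧ not a)) ∨ not not a) = max(0, 1) = 1
  not ((not a ∧ (a ∧ not a)) ∨ not not a): Gödel ¬ of 1 = 0 (operand ≠ 0)
  Gödel value = 0
Łukasiewicz evaluation:
  not a: Łukasiewicz ¬ gives 1 − 0.7 = 0.3
  not a: Łukasiewicz ¬ gives 1 − 0.7 = 0.3
  (a ∧ not a) = min(0.7, 0.3) = 0.3
  (not a ∧ (a ∧ not a)) = min(0.3, 0.3) = 0.3
  not a: Łukasiewicz ¬ gives 1 − 0.7 = 0.3
  not not a: Łukasiewicz ¬ gives 1 − 0.3 = 0.7
  ((not a ∧ (a ∧ not a)) ∨ not not a) = max(0.3, 0.7) = 0.7
  not ((not a ∧ (a ∧ not a)) ∨ not not a): Łukasiewicz ¬ gives 1 − 0.7 = 0.3
  Łukasiewicz value = 0.3
Difference: 0 − 0.3 = -0.30

-0.30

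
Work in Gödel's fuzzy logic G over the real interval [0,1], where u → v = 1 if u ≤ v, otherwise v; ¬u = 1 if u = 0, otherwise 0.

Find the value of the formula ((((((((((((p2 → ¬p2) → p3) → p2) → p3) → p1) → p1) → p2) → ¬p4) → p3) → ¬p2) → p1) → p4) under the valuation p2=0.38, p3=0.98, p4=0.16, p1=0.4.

0.16

¬p2: Gödel ¬ of 0.38 = 0 (operand ≠ 0)
(p2 → ¬p2): 0.38 > 0, so result = 0
((p2 → ¬p2) → p3): 0 ≤ 0.98, so result = 1
(((p2 → ¬p2) → p3) → p2): 1 > 0.38, so result = 0.38
((((p2 → ¬p2) → p3) → p2) → p3): 0.38 ≤ 0.98, so result = 1
(((((p2 → ¬p2) → p3) → p2) → p3) → p1): 1 > 0.4, so result = 0.4
((((((p2 → ¬p2) → p3) → p2) → p3) → p1) → p1): 0.4 ≤ 0.4, so result = 1
(((((((p2 → ¬p2) → p3) → p2) → p3) → p1) → p1) → p2): 1 > 0.38, so result = 0.38
¬p4: Gödel ¬ of 0.16 = 0 (operand ≠ 0)
((((((((p2 → ¬p2) → p3) → p2) → p3) → p1) → p1) → p2) → ¬p4): 0.38 > 0, so result = 0
(((((((((p2 → ¬p2) → p3) → p2) → p3) → p1) → p1) → p2) → ¬p4) → p3): 0 ≤ 0.98, so result = 1
¬p2: Gödel ¬ of 0.38 = 0 (operand ≠ 0)
((((((((((p2 → ¬p2) → p3) → p2) → p3) → p1) → p1) → p2) → ¬p4) → p3) → ¬p2): 1 > 0, so result = 0
(((((((((((p2 → ¬p2) → p3) → p2) → p3) → p1) → p1) → p2) → ¬p4) → p3) → ¬p2) → p1): 0 ≤ 0.4, so result = 1
((((((((((((p2 → ¬p2) → p3) → p2) → p3) → p1) → p1) → p2) → ¬p4) → p3) → ¬p2) → p1) → p4): 1 > 0.16, so result = 0.16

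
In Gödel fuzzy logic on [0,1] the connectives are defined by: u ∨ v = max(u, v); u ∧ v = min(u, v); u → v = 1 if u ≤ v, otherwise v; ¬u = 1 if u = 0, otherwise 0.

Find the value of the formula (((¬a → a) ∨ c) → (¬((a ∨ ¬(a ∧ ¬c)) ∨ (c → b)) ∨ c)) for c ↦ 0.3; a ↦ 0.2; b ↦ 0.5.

¬a: Gödel ¬ of 0.2 = 0 (operand ≠ 0)
(¬a → a): 0 ≤ 0.2, so result = 1
((¬a → a) ∨ c) = max(1, 0.3) = 1
¬c: Gödel ¬ of 0.3 = 0 (operand ≠ 0)
(a ∧ ¬c) = min(0.2, 0) = 0
¬(a ∧ ¬c): Gödel ¬ of 0 = 1 (operand is 0)
(a ∨ ¬(a ∧ ¬c)) = max(0.2, 1) = 1
(c → b): 0.3 ≤ 0.5, so result = 1
((a ∨ ¬(a ∧ ¬c)) ∨ (c → b)) = max(1, 1) = 1
¬((a ∨ ¬(a ∧ ¬c)) ∨ (c → b)): Gödel ¬ of 1 = 0 (operand ≠ 0)
(¬((a ∨ ¬(a ∧ ¬c)) ∨ (c → b)) ∨ c) = max(0, 0.3) = 0.3
(((¬a → a) ∨ c) → (¬((a ∨ ¬(a ∧ ¬c)) ∨ (c → b)) ∨ c)): 1 > 0.3, so result = 0.3

0.30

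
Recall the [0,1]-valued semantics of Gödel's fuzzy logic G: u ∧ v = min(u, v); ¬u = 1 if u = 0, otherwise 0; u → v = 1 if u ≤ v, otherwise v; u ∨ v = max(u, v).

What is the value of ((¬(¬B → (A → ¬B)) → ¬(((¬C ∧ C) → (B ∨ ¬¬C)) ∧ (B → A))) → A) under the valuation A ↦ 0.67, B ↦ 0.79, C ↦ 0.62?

¬B: Gödel ¬ of 0.79 = 0 (operand ≠ 0)
¬B: Gödel ¬ of 0.79 = 0 (operand ≠ 0)
(A → ¬B): 0.67 > 0, so result = 0
(¬B → (A → ¬B)): 0 ≤ 0, so result = 1
¬(¬B → (A → ¬B)): Gödel ¬ of 1 = 0 (operand ≠ 0)
¬C: Gödel ¬ of 0.62 = 0 (operand ≠ 0)
(¬C ∧ C) = min(0, 0.62) = 0
¬C: Gödel ¬ of 0.62 = 0 (operand ≠ 0)
¬¬C: Gödel ¬ of 0 = 1 (operand is 0)
(B ∨ ¬¬C) = max(0.79, 1) = 1
((¬C ∧ C) → (B ∨ ¬¬C)): 0 ≤ 1, so result = 1
(B → A): 0.79 > 0.67, so result = 0.67
(((¬C ∧ C) → (B ∨ ¬¬C)) ∧ (B → A)) = min(1, 0.67) = 0.67
¬(((¬C ∧ C) → (B ∨ ¬¬C)) ∧ (B → A)): Gödel ¬ of 0.67 = 0 (operand ≠ 0)
(¬(¬B → (A → ¬B)) → ¬(((¬C ∧ C) → (B ∨ ¬¬C)) ∧ (B → A))): 0 ≤ 0, so result = 1
((¬(¬B → (A → ¬B)) → ¬(((¬C ∧ C) → (B ∨ ¬¬C)) ∧ (B → A))) → A): 1 > 0.67, so result = 0.67

0.67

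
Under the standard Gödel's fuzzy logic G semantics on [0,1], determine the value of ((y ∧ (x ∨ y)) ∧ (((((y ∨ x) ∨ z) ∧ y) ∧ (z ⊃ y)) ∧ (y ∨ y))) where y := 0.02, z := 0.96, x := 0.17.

0.02

(x ∨ y) = max(0.17, 0.02) = 0.17
(y ∧ (x ∨ y)) = min(0.02, 0.17) = 0.02
(y ∨ x) = max(0.02, 0.17) = 0.17
((y ∨ x) ∨ z) = max(0.17, 0.96) = 0.96
(((y ∨ x) ∨ z) ∧ y) = min(0.96, 0.02) = 0.02
(z ⊃ y): 0.96 > 0.02, so result = 0.02
((((y ∨ x) ∨ z) ∧ y) ∧ (z ⊃ y)) = min(0.02, 0.02) = 0.02
(y ∨ y) = max(0.02, 0.02) = 0.02
(((((y ∨ x) ∨ z) ∧ y) ∧ (z ⊃ y)) ∧ (y ∨ y)) = min(0.02, 0.02) = 0.02
((y ∧ (x ∨ y)) ∧ (((((y ∨ x) ∨ z) ∧ y) ∧ (z ⊃ y)) ∧ (y ∨ y))) = min(0.02, 0.02) = 0.02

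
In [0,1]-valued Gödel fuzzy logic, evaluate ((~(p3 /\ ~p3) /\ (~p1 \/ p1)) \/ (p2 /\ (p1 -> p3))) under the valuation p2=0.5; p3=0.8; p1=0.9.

0.90

~p3: Gödel ¬ of 0.8 = 0 (operand ≠ 0)
(p3 /\ ~p3) = min(0.8, 0) = 0
~(p3 /\ ~p3): Gödel ¬ of 0 = 1 (operand is 0)
~p1: Gödel ¬ of 0.9 = 0 (operand ≠ 0)
(~p1 \/ p1) = max(0, 0.9) = 0.9
(~(p3 /\ ~p3) /\ (~p1 \/ p1)) = min(1, 0.9) = 0.9
(p1 -> p3): 0.9 > 0.8, so result = 0.8
(p2 /\ (p1 -> p3)) = min(0.5, 0.8) = 0.5
((~(p3 /\ ~p3) /\ (~p1 \/ p1)) \/ (p2 /\ (p1 -> p3))) = max(0.9, 0.5) = 0.9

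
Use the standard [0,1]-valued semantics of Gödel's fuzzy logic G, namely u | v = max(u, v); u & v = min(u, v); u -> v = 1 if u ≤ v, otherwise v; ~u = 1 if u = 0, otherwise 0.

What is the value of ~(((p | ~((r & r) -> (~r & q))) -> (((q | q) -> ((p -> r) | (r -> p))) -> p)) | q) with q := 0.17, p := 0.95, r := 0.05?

(r & r) = min(0.05, 0.05) = 0.05
~r: Gödel ¬ of 0.05 = 0 (operand ≠ 0)
(~r & q) = min(0, 0.17) = 0
((r & r) -> (~r & q)): 0.05 > 0, so result = 0
~((r & r) -> (~r & q)): Gödel ¬ of 0 = 1 (operand is 0)
(p | ~((r & r) -> (~r & q))) = max(0.95, 1) = 1
(q | q) = max(0.17, 0.17) = 0.17
(p -> r): 0.95 > 0.05, so result = 0.05
(r -> p): 0.05 ≤ 0.95, so result = 1
((p -> r) | (r -> p)) = max(0.05, 1) = 1
((q | q) -> ((p -> r) | (r -> p))): 0.17 ≤ 1, so result = 1
(((q | q) -> ((p -> r) | (r -> p))) -> p): 1 > 0.95, so result = 0.95
((p | ~((r & r) -> (~r & q))) -> (((q | q) -> ((p -> r) | (r -> p))) -> p)): 1 > 0.95, so result = 0.95
(((p | ~((r & r) -> (~r & q))) -> (((q | q) -> ((p -> r) | (r -> p))) -> p)) | q) = max(0.95, 0.17) = 0.95
~(((p | ~((r & r) -> (~r & q))) -> (((q | q) -> ((p -> r) | (r -> p))) -> p)) | q): Gödel ¬ of 0.95 = 0 (operand ≠ 0)

0.00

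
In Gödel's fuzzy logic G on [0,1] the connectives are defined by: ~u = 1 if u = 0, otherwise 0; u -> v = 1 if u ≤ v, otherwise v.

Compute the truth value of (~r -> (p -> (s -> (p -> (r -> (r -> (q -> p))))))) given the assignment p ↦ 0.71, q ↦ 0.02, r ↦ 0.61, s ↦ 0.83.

~r: Gödel ¬ of 0.61 = 0 (operand ≠ 0)
(q -> p): 0.02 ≤ 0.71, so result = 1
(r -> (q -> p)): 0.61 ≤ 1, so result = 1
(r -> (r -> (q -> p))): 0.61 ≤ 1, so result = 1
(p -> (r -> (r -> (q -> p)))): 0.71 ≤ 1, so result = 1
(s -> (p -> (r -> (r -> (q -> p))))): 0.83 ≤ 1, so result = 1
(p -> (s -> (p -> (r -> (r -> (q -> p)))))): 0.71 ≤ 1, so result = 1
(~r -> (p -> (s -> (p -> (r -> (r -> (q -> p))))))): 0 ≤ 1, so result = 1

1.00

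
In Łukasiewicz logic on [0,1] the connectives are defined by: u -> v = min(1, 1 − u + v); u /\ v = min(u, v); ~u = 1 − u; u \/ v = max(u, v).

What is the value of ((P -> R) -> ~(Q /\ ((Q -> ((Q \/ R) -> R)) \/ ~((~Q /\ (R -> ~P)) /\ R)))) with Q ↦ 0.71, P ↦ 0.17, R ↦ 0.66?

(P -> R): min(1, 1 − 0.17 + 0.66) = 1
(Q \/ R) = max(0.71, 0.66) = 0.71
((Q \/ R) -> R): min(1, 1 − 0.71 + 0.66) = 0.95
(Q -> ((Q \/ R) -> R)): min(1, 1 − 0.71 + 0.95) = 1
~Q: Łukasiewicz ¬ gives 1 − 0.71 = 0.29
~P: Łukasiewicz ¬ gives 1 − 0.17 = 0.83
(R -> ~P): min(1, 1 − 0.66 + 0.83) = 1
(~Q /\ (R -> ~P)) = min(0.29, 1) = 0.29
((~Q /\ (R -> ~P)) /\ R) = min(0.29, 0.66) = 0.29
~((~Q /\ (R -> ~P)) /\ R): Łukasiewicz ¬ gives 1 − 0.29 = 0.71
((Q -> ((Q \/ R) -> R)) \/ ~((~Q /\ (R -> ~P)) /\ R)) = max(1, 0.71) = 1
(Q /\ ((Q -> ((Q \/ R) -> R)) \/ ~((~Q /\ (R -> ~P)) /\ R))) = min(0.71, 1) = 0.71
~(Q /\ ((Q -> ((Q \/ R) -> R)) \/ ~((~Q /\ (R -> ~P)) /\ R))): Łukasiewicz ¬ gives 1 − 0.71 = 0.29
((P -> R) -> ~(Q /\ ((Q -> ((Q \/ R) -> R)) \/ ~((~Q /\ (R -> ~P)) /\ R)))): min(1, 1 − 1 + 0.29) = 0.29

0.29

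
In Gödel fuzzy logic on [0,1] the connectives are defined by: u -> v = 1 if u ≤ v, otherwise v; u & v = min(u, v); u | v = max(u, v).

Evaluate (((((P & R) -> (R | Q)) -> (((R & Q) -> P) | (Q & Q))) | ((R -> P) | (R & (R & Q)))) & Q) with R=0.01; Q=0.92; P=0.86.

0.92

(P & R) = min(0.86, 0.01) = 0.01
(R | Q) = max(0.01, 0.92) = 0.92
((P & R) -> (R | Q)): 0.01 ≤ 0.92, so result = 1
(R & Q) = min(0.01, 0.92) = 0.01
((R & Q) -> P): 0.01 ≤ 0.86, so result = 1
(Q & Q) = min(0.92, 0.92) = 0.92
(((R & Q) -> P) | (Q & Q)) = max(1, 0.92) = 1
(((P & R) -> (R | Q)) -> (((R & Q) -> P) | (Q & Q))): 1 ≤ 1, so result = 1
(R -> P): 0.01 ≤ 0.86, so result = 1
(R & Q) = min(0.01, 0.92) = 0.01
(R & (R & Q)) = min(0.01, 0.01) = 0.01
((R -> P) | (R & (R & Q))) = max(1, 0.01) = 1
((((P & R) -> (R | Q)) -> (((R & Q) -> P) | (Q & Q))) | ((R -> P) | (R & (R & Q)))) = max(1, 1) = 1
(((((P & R) -> (R | Q)) -> (((R & Q) -> P) | (Q & Q))) | ((R -> P) | (R & (R & Q)))) & Q) = min(1, 0.92) = 0.92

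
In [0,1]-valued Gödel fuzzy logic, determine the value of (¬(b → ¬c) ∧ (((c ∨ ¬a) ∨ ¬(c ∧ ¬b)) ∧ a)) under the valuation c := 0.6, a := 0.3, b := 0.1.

0.30

¬c: Gödel ¬ of 0.6 = 0 (operand ≠ 0)
(b → ¬c): 0.1 > 0, so result = 0
¬(b → ¬c): Gödel ¬ of 0 = 1 (operand is 0)
¬a: Gödel ¬ of 0.3 = 0 (operand ≠ 0)
(c ∨ ¬a) = max(0.6, 0) = 0.6
¬b: Gödel ¬ of 0.1 = 0 (operand ≠ 0)
(c ∧ ¬b) = min(0.6, 0) = 0
¬(c ∧ ¬b): Gödel ¬ of 0 = 1 (operand is 0)
((c ∨ ¬a) ∨ ¬(c ∧ ¬b)) = max(0.6, 1) = 1
(((c ∨ ¬a) ∨ ¬(c ∧ ¬b)) ∧ a) = min(1, 0.3) = 0.3
(¬(b → ¬c) ∧ (((c ∨ ¬a) ∨ ¬(c ∧ ¬b)) ∧ a)) = min(1, 0.3) = 0.3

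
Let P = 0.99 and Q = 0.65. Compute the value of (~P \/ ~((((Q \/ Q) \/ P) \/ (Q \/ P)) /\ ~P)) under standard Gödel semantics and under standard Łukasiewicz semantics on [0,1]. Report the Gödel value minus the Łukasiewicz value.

Gödel evaluation:
  ~P: Gödel ¬ of 0.99 = 0 (operand ≠ 0)
  (Q \/ Q) = max(0.65, 0.65) = 0.65
  ((Q \/ Q) \/ P) = max(0.65, 0.99) = 0.99
  (Q \/ P) = max(0.65, 0.99) = 0.99
  (((Q \/ Q) \/ P) \/ (Q \/ P)) = max(0.99, 0.99) = 0.99
  ~P: Gödel ¬ of 0.99 = 0 (operand ≠ 0)
  ((((Q \/ Q) \/ P) \/ (Q \/ P)) /\ ~P) = min(0.99, 0) = 0
  ~((((Q \/ Q) \/ P) \/ (Q \/ P)) /\ ~P): Gödel ¬ of 0 = 1 (operand is 0)
  (~P \/ ~((((Q \/ Q) \/ P) \/ (Q \/ P)) /\ ~P)) = max(0, 1) = 1
  Gödel value = 1
Łukasiewicz evaluation:
  ~P: Łukasiewicz ¬ gives 1 − 0.99 = 0.01
  (Q \/ Q) = max(0.65, 0.65) = 0.65
  ((Q \/ Q) \/ P) = max(0.65, 0.99) = 0.99
  (Q \/ P) = max(0.65, 0.99) = 0.99
  (((Q \/ Q) \/ P) \/ (Q \/ P)) = max(0.99, 0.99) = 0.99
  ~P: Łukasiewicz ¬ gives 1 − 0.99 = 0.01
  ((((Q \/ Q) \/ P) \/ (Q \/ P)) /\ ~P) = min(0.99, 0.01) = 0.01
  ~((((Q \/ Q) \/ P) \/ (Q \/ P)) /\ ~P): Łukasiewicz ¬ gives 1 − 0.01 = 0.99
  (~P \/ ~((((Q \/ Q) \/ P) \/ (Q \/ P)) /\ ~P)) = max(0.01, 0.99) = 0.99
  Łukasiewicz value = 0.99
Difference: 1 − 0.99 = 0.01

0.01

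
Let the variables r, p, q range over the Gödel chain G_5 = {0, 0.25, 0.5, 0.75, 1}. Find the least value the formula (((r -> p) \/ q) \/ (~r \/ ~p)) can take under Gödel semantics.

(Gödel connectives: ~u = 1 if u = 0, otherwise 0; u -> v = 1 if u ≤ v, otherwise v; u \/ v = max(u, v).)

The minimum is attained at r = 0.5, p = 0.25, q = 0:
  (r -> p): 0.5 > 0.25, so result = 0.25
  ((r -> p) \/ q) = max(0.25, 0) = 0.25
  ~r: Gödel ¬ of 0.5 = 0 (operand ≠ 0)
  ~p: Gödel ¬ of 0.25 = 0 (operand ≠ 0)
  (~r \/ ~p) = max(0, 0) = 0
  (((r -> p) \/ q) \/ (~r \/ ~p)) = max(0.25, 0) = 0.25
Checking all 125 assignments confirms none give a value below 0.25.

0.25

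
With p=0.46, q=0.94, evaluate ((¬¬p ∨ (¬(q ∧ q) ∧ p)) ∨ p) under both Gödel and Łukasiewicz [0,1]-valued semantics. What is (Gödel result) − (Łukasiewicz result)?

0.54

Gödel evaluation:
  ¬p: Gödel ¬ of 0.46 = 0 (operand ≠ 0)
  ¬¬p: Gödel ¬ of 0 = 1 (operand is 0)
  (q ∧ q) = min(0.94, 0.94) = 0.94
  ¬(q ∧ q): Gödel ¬ of 0.94 = 0 (operand ≠ 0)
  (¬(q ∧ q) ∧ p) = min(0, 0.46) = 0
  (¬¬p ∨ (¬(q ∧ q) ∧ p)) = max(1, 0) = 1
  ((¬¬p ∨ (¬(q ∧ q) ∧ p)) ∨ p) = max(1, 0.46) = 1
  Gödel value = 1
Łukasiewicz evaluation:
  ¬p: Łukasiewicz ¬ gives 1 − 0.46 = 0.54
  ¬¬p: Łukasiewicz ¬ gives 1 − 0.54 = 0.46
  (q ∧ q) = min(0.94, 0.94) = 0.94
  ¬(q ∧ q): Łukasiewicz ¬ gives 1 − 0.94 = 0.06
  (¬(q ∧ q) ∧ p) = min(0.06, 0.46) = 0.06
  (¬¬p ∨ (¬(q ∧ q) ∧ p)) = max(0.46, 0.06) = 0.46
  ((¬¬p ∨ (¬(q ∧ q) ∧ p)) ∨ p) = max(0.46, 0.46) = 0.46
  Łukasiewicz value = 0.46
Difference: 1 − 0.46 = 0.54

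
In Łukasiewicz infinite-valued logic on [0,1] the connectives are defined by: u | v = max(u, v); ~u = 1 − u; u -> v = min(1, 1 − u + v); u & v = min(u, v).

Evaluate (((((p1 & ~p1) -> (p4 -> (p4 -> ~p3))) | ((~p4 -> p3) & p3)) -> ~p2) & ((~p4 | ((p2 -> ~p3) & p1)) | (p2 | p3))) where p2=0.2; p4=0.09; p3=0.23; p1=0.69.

~p1: Łukasiewicz ¬ gives 1 − 0.69 = 0.31
(p1 & ~p1) = min(0.69, 0.31) = 0.31
~p3: Łukasiewicz ¬ gives 1 − 0.23 = 0.77
(p4 -> ~p3): min(1, 1 − 0.09 + 0.77) = 1
(p4 -> (p4 -> ~p3)): min(1, 1 − 0.09 + 1) = 1
((p1 & ~p1) -> (p4 -> (p4 -> ~p3))): min(1, 1 − 0.31 + 1) = 1
~p4: Łukasiewicz ¬ gives 1 − 0.09 = 0.91
(~p4 -> p3): min(1, 1 − 0.91 + 0.23) = 0.32
((~p4 -> p3) & p3) = min(0.32, 0.23) = 0.23
(((p1 & ~p1) -> (p4 -> (p4 -> ~p3))) | ((~p4 -> p3) & p3)) = max(1, 0.23) = 1
~p2: Łukasiewicz ¬ gives 1 − 0.2 = 0.8
((((p1 & ~p1) -> (p4 -> (p4 -> ~p3))) | ((~p4 -> p3) & p3)) -> ~p2): min(1, 1 − 1 + 0.8) = 0.8
~p4: Łukasiewicz ¬ gives 1 − 0.09 = 0.91
~p3: Łukasiewicz ¬ gives 1 − 0.23 = 0.77
(p2 -> ~p3): min(1, 1 − 0.2 + 0.77) = 1
((p2 -> ~p3) & p1) = min(1, 0.69) = 0.69
(~p4 | ((p2 -> ~p3) & p1)) = max(0.91, 0.69) = 0.91
(p2 | p3) = max(0.2, 0.23) = 0.23
((~p4 | ((p2 -> ~p3) & p1)) | (p2 | p3)) = max(0.91, 0.23) = 0.91
(((((p1 & ~p1) -> (p4 -> (p4 -> ~p3))) | ((~p4 -> p3) & p3)) -> ~p2) & ((~p4 | ((p2 -> ~p3) & p1)) | (p2 | p3))) = min(0.8, 0.91) = 0.8

0.80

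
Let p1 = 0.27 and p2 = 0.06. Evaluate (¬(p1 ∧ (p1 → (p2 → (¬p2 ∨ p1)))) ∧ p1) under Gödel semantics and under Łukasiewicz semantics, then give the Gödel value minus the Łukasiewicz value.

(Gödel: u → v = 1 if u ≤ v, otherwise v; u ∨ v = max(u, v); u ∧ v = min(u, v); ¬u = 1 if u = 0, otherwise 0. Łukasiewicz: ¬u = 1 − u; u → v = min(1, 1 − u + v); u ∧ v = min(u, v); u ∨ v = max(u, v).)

Gödel evaluation:
  ¬p2: Gödel ¬ of 0.06 = 0 (operand ≠ 0)
  (¬p2 ∨ p1) = max(0, 0.27) = 0.27
  (p2 → (¬p2 ∨ p1)): 0.06 ≤ 0.27, so result = 1
  (p1 → (p2 → (¬p2 ∨ p1))): 0.27 ≤ 1, so result = 1
  (p1 ∧ (p1 → (p2 → (¬p2 ∨ p1)))) = min(0.27, 1) = 0.27
  ¬(p1 ∧ (p1 → (p2 → (¬p2 ∨ p1)))): Gödel ¬ of 0.27 = 0 (operand ≠ 0)
  (¬(p1 ∧ (p1 → (p2 → (¬p2 ∨ p1)))) ∧ p1) = min(0, 0.27) = 0
  Gödel value = 0
Łukasiewicz evaluation:
  ¬p2: Łukasiewicz ¬ gives 1 − 0.06 = 0.94
  (¬p2 ∨ p1) = max(0.94, 0.27) = 0.94
  (p2 → (¬p2 ∨ p1)): min(1, 1 − 0.06 + 0.94) = 1
  (p1 → (p2 → (¬p2 ∨ p1))): min(1, 1 − 0.27 + 1) = 1
  (p1 ∧ (p1 → (p2 → (¬p2 ∨ p1)))) = min(0.27, 1) = 0.27
  ¬(p1 ∧ (p1 → (p2 → (¬p2 ∨ p1)))): Łukasiewicz ¬ gives 1 − 0.27 = 0.73
  (¬(p1 ∧ (p1 → (p2 → (¬p2 ∨ p1)))) ∧ p1) = min(0.73, 0.27) = 0.27
  Łukasiewicz value = 0.27
Difference: 0 − 0.27 = -0.27

-0.27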